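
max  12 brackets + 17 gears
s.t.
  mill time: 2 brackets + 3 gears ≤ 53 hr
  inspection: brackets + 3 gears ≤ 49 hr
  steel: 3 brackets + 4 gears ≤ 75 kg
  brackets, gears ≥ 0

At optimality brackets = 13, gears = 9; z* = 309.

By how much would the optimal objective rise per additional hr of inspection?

At the optimum: mill time uses 53 of 53 (binding); inspection uses 40 of 49 (slack = 9); steel uses 75 of 75 (binding).
Since inspection is not tight, its dual is 0.
From A_Bᵀ y = c: 2·y_mill time + 3·y_steel = 12; 3·y_mill time + 4·y_steel = 17.
Solving: y_mill time = 3, y_steel = 2.
Shadow price of inspection = 0.

0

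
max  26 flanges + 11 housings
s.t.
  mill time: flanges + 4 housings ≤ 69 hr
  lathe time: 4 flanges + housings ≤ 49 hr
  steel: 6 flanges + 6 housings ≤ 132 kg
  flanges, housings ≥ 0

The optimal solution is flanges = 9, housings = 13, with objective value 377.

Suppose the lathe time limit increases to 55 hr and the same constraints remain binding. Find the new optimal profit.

Binding: lathe time and steel. Non-binding: mill time (8 unused).
Since mill time is not tight, its dual is 0.
From A_Bᵀ y = c: 4·y_lathe time + 6·y_steel = 26; 1·y_lathe time + 6·y_steel = 11.
This yields shadow prices y_lathe time = 5, y_steel = 1.
Δz = y_lathe time·Δb = 5 × (6) = 30, so new z* = 377 + 30 = 407.

407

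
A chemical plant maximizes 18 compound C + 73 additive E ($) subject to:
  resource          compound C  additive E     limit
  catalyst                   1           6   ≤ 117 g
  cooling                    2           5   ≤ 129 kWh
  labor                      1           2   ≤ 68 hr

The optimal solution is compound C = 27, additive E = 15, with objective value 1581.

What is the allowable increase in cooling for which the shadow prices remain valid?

19.25

Binding constraints: catalyst, cooling. The basis is B = [[1,6],[2,5]] with det -7.
Per unit increase in cooling, x* moves by d = (0.8571, -0.1429).
The basis stays optimal until labor becomes binding; allowable increase = 19.25 kWh.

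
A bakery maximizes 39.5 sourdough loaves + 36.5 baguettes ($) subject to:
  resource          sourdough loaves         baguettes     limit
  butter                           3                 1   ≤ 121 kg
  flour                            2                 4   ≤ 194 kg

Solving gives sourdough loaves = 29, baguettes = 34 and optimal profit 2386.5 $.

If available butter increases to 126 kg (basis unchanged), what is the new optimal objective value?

At the optimum: butter uses 121 of 121 (binding); flour uses 194 of 194 (binding).
From A_Bᵀ y = c: 3·y_butter + 2·y_flour = 39.5; 1·y_butter + 4·y_flour = 36.5.
This yields shadow prices y_butter = 8.5, y_flour = 7.
Δz = y_butter·Δb = 8.5 × (5) = 42.5, so new z* = 2386.5 + 42.5 = 2429.

2429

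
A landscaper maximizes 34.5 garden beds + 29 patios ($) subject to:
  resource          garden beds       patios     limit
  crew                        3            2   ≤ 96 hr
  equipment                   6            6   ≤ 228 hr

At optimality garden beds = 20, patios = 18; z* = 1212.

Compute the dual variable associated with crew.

5.5

Check each constraint at x*: crew 96/96 (tight); equipment 228/228 (tight).
From A_Bᵀ y = c: 3·y_crew + 6·y_equipment = 34.5; 2·y_crew + 6·y_equipment = 29.
Solving: y_crew = 5.5, y_equipment = 3.
Shadow price of crew = 5.5.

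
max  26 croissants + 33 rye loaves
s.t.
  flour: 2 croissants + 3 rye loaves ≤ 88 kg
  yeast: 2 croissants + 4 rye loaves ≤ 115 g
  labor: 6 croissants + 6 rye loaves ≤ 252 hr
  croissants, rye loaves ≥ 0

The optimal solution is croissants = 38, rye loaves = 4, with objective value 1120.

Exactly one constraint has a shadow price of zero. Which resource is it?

yeast

flour: 88/88 (binding)
yeast: 92/115 (slack 23)
labor: 252/252 (binding)
By complementary slackness, a constraint with positive slack has shadow price 0 → yeast.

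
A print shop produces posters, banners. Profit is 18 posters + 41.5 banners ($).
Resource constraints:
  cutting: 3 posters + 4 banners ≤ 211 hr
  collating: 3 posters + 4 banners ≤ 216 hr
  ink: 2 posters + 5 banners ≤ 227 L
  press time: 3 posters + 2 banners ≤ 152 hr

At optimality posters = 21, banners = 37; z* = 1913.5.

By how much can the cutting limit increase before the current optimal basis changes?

Binding constraints: cutting, ink. The basis is B = [[3,4],[2,5]] with det 7.
Per unit increase in cutting, x* moves by d = (0.7143, -0.2857).
The basis stays optimal until collating becomes binding; allowable increase = 5 hr.

5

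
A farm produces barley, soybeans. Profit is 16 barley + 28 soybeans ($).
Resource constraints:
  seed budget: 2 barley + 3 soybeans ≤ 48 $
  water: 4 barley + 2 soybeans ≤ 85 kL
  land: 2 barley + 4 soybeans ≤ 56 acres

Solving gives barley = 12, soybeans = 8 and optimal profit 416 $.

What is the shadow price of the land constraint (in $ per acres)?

At the optimum: seed budget uses 48 of 48 (binding); water uses 64 of 85 (slack = 21); land uses 56 of 56 (binding).
By complementary slackness, y = 0 for the non-binding constraint.
From A_Bᵀ y = c: 2·y_seed budget + 2·y_land = 16; 3·y_seed budget + 4·y_land = 28.
Solving: y_seed budget = 4, y_land = 4.
Shadow price of land = 4.

4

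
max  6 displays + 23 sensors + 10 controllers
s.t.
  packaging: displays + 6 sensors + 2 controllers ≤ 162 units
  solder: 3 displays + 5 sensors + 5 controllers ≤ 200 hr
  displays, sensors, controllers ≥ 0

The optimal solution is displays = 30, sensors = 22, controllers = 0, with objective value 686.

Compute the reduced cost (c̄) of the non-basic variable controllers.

At the optimum: packaging uses 162 of 162 (binding); solder uses 200 of 200 (binding).
From A_Bᵀ y = c: 1·y_packaging + 3·y_solder = 6; 6·y_packaging + 5·y_solder = 23.
→ y_packaging = 3 and y_solder = 1.
Reduced cost of controllers: c₃ − yᵀa₃ = 10 − (3·2 + 1·5) = 10 − 11 = -1.

-1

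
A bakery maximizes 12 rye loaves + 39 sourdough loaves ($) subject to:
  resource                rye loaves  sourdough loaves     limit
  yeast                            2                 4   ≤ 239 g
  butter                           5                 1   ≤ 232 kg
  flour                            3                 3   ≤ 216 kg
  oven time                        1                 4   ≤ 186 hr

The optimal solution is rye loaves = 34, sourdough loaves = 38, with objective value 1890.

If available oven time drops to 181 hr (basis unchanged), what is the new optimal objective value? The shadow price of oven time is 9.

Δb = -5, so new z* = 1890 + (9)·(-5) = 1890 − 45 = 1845.

1845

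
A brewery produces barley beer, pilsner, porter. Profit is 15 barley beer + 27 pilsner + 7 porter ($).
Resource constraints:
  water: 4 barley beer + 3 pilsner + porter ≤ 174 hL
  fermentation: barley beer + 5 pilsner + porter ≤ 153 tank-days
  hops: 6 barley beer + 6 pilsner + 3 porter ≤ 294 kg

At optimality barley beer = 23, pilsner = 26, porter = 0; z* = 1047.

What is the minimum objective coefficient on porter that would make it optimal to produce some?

9

Check each constraint at x*: water 170/174 (slack 4); fermentation 153/153 (tight); hops 294/294 (tight).
By complementary slackness, y = 0 for the non-binding constraint.
Dual feasibility on the basic columns requires 1·y_fermentation + 6·y_hops = 15, 5·y_fermentation + 6·y_hops = 27.
→ y_fermentation = 3 and y_hops = 2.
porter enters the basis when its profit ≥ yᵀa₃ = 3·1 + 2·3 = 9.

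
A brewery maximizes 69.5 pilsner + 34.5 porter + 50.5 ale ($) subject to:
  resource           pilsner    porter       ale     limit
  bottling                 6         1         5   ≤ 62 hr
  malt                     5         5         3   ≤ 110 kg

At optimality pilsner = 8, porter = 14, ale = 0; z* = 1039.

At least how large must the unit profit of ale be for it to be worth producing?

51.5

Check each constraint at x*: bottling 62/62 (tight); malt 110/110 (tight).
Dual feasibility on the basic columns requires 6·y_bottling + 5·y_malt = 69.5, 1·y_bottling + 5·y_malt = 34.5.
Solving: y_bottling = 7, y_malt = 5.5.
ale enters the basis when its profit ≥ yᵀa₃ = 7·5 + 5.5·3 = 51.5.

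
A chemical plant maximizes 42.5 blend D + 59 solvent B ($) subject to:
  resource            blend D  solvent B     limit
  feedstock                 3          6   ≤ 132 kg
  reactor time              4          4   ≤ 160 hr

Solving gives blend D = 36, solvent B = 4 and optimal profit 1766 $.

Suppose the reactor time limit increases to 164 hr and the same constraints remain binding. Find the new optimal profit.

1792

Both feedstock and reactor time are binding at x*.
Dual feasibility on the basic columns requires 3·y_feedstock + 4·y_reactor time = 42.5, 6·y_feedstock + 4·y_reactor time = 59.
This yields shadow prices y_feedstock = 5.5, y_reactor time = 6.5.
Δz = y_reactor time·Δb = 6.5 × (4) = 26, so new z* = 1766 + 26 = 1792.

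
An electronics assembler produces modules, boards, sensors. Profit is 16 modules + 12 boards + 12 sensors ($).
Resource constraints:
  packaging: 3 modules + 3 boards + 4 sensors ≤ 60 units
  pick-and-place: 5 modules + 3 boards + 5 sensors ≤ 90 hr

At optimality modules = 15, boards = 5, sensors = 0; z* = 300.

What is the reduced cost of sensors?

-6

At the optimum: packaging uses 60 of 60 (binding); pick-and-place uses 90 of 90 (binding).
The binding rows give the dual system: 3·y_packaging + 5·y_pick-and-place = 16 and 3·y_packaging + 3·y_pick-and-place = 12.
This yields shadow prices y_packaging = 2, y_pick-and-place = 2.
Reduced cost of sensors: c₃ − yᵀa₃ = 12 − (2·4 + 2·5) = 12 − 18 = -6.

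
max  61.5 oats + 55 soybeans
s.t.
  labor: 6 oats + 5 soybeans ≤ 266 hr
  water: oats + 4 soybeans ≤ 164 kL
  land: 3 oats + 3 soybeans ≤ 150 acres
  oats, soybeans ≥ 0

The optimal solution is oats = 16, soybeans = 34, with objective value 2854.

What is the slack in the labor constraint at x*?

labor used = 6·16 + 5·34 = 266; slack = 266 − 266 = 0.

0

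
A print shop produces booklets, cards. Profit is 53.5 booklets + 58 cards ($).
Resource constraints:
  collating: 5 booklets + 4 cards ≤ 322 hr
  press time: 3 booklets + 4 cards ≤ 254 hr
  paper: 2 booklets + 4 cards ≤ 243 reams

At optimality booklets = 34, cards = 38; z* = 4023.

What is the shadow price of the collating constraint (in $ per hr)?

5

Check each constraint at x*: collating 322/322 (tight); press time 254/254 (tight); paper 220/243 (slack 23).
By complementary slackness, y = 0 for the non-binding constraint.
The binding rows give the dual system: 5·y_collating + 3·y_press time = 53.5 and 4·y_collating + 4·y_press time = 58.
Solving: y_collating = 5, y_press time = 9.5.
Shadow price of collating = 5.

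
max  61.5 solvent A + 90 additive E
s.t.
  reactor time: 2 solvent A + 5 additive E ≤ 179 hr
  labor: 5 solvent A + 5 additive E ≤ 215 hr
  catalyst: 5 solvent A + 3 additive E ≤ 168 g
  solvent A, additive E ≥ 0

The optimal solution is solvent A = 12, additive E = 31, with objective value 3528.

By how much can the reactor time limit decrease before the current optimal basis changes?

Binding constraints: reactor time, labor. The basis is B = [[2,5],[5,5]] with det -15.
Per unit decrease in reactor time, x* moves by d = (0.3333, -0.3333).
The basis stays optimal until catalyst becomes binding; allowable decrease = 22.5 hr.

22.5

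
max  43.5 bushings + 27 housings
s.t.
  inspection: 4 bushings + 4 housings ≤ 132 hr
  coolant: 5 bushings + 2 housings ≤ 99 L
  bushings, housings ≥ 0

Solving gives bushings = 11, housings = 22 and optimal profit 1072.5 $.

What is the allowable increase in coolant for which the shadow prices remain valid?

66

Binding constraints: inspection, coolant. The basis is B = [[4,4],[5,2]] with det -12.
Per unit increase in coolant, x* moves by d = (0.3333, -0.3333).
The basis stays optimal until housings reaches 0; allowable increase = 66 L.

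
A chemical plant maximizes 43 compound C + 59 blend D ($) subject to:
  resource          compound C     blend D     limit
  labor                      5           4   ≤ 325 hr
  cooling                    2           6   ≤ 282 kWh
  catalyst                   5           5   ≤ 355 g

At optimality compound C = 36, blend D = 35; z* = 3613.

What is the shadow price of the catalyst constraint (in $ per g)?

7

At the optimum: labor uses 320 of 325 (slack = 5); cooling uses 282 of 282 (binding); catalyst uses 355 of 355 (binding).
Slack constraints have shadow price 0 (complementary slackness).
Dual feasibility on the basic columns requires 2·y_cooling + 5·y_catalyst = 43, 6·y_cooling + 5·y_catalyst = 59.
This yields shadow prices y_cooling = 4, y_catalyst = 7.
Shadow price of catalyst = 7.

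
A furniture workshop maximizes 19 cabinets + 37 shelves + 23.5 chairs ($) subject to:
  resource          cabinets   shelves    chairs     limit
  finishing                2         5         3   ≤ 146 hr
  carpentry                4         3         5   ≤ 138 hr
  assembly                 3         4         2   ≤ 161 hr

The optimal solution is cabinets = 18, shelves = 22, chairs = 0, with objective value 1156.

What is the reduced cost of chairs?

At the optimum: finishing uses 146 of 146 (binding); carpentry uses 138 of 138 (binding); assembly uses 142 of 161 (slack = 19).
Slack constraints have shadow price 0 (complementary slackness).
Dual feasibility on the basic columns requires 2·y_finishing + 4·y_carpentry = 19, 5·y_finishing + 3·y_carpentry = 37.
Solving: y_finishing = 6.5, y_carpentry = 1.5.
Reduced cost of chairs: c₃ − yᵀa₃ = 23.5 − (6.5·3 + 1.5·5) = 23.5 − 27 = -3.5.

-3.5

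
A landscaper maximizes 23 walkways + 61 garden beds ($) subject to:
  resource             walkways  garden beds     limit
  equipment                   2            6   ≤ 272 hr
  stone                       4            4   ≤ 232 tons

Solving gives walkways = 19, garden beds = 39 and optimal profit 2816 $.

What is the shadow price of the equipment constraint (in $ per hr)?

Check each constraint at x*: equipment 272/272 (tight); stone 232/232 (tight).
Dual feasibility on the basic columns requires 2·y_equipment + 4·y_stone = 23, 6·y_equipment + 4·y_stone = 61.
Solving: y_equipment = 9.5, y_stone = 1.
Shadow price of equipment = 9.5.

9.5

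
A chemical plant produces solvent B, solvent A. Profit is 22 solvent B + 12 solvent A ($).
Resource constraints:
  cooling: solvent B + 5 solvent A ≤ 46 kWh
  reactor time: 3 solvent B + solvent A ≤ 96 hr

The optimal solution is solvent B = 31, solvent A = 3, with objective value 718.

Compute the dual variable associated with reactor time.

7

At the optimum: cooling uses 46 of 46 (binding); reactor time uses 96 of 96 (binding).
From A_Bᵀ y = c: 1·y_cooling + 3·y_reactor time = 22; 5·y_cooling + 1·y_reactor time = 12.
Solving: y_cooling = 1, y_reactor time = 7.
Shadow price of reactor time = 7.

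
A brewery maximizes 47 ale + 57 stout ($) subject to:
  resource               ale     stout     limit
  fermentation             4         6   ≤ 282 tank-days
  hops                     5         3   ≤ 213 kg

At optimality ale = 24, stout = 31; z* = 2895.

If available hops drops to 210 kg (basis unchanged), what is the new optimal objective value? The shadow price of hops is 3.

Δb = -3, so new z* = 2895 + (3)·(-3) = 2895 − 9 = 2886.

2886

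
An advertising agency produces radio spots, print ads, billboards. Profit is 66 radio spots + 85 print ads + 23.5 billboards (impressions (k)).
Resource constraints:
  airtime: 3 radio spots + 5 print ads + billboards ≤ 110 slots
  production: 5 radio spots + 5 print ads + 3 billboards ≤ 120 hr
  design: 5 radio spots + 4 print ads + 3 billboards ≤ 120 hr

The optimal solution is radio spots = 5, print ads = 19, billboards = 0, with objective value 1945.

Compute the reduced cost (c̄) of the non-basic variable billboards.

Binding: airtime and production. Non-binding: design (19 unused).
Since design is not tight, its dual is 0.
From A_Bᵀ y = c: 3·y_airtime + 5·y_production = 66; 5·y_airtime + 5·y_production = 85.
→ y_airtime = 9.5 and y_production = 7.5.
Reduced cost of billboards: c₃ − yᵀa₃ = 23.5 − (9.5·1 + 7.5·3) = 23.5 − 32 = -8.5.

-8.5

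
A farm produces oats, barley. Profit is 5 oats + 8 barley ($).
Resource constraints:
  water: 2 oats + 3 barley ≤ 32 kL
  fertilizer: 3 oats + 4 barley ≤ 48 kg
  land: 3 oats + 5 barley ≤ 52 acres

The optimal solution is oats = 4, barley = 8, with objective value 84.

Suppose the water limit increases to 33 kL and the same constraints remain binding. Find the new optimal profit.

85

At the optimum: water uses 32 of 32 (binding); fertilizer uses 44 of 48 (slack = 4); land uses 52 of 52 (binding).
Since fertilizer is not tight, its dual is 0.
Dual feasibility on the basic columns requires 2·y_water + 3·y_land = 5, 3·y_water + 5·y_land = 8.
This yields shadow prices y_water = 1, y_land = 1.
Δz = y_water·Δb = 1 × (1) = 1, so new z* = 84 + 1 = 85.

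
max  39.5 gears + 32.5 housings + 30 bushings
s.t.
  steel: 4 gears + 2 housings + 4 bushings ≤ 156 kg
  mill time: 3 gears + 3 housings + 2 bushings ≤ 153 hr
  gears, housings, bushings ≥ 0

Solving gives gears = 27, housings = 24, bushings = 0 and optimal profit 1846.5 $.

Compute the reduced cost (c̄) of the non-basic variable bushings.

-1

Both steel and mill time are binding at x*.
Dual feasibility on the basic columns requires 4·y_steel + 3·y_mill time = 39.5, 2·y_steel + 3·y_mill time = 32.5.
→ y_steel = 3.5 and y_mill time = 8.5.
Reduced cost of bushings: c₃ − yᵀa₃ = 30 − (3.5·4 + 8.5·2) = 30 − 31 = -1.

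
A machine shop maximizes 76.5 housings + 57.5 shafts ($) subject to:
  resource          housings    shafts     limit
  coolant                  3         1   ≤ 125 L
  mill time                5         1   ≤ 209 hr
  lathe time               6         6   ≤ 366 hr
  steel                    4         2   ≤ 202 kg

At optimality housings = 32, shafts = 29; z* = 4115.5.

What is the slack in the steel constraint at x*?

16

steel used = 4·32 + 2·29 = 186; slack = 202 − 186 = 16.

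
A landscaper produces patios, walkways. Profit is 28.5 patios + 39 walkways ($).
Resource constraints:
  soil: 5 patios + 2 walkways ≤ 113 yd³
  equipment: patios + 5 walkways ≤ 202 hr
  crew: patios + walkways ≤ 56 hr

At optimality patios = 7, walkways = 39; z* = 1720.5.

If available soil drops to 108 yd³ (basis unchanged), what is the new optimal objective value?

Check each constraint at x*: soil 113/113 (tight); equipment 202/202 (tight); crew 46/56 (slack 10).
Since crew is not tight, its dual is 0.
The binding rows give the dual system: 5·y_soil + 1·y_equipment = 28.5 and 2·y_soil + 5·y_equipment = 39.
→ y_soil = 4.5 and y_equipment = 6.
Δz = y_soil·Δb = 4.5 × (-5) = -22.5, so new z* = 1720.5 − 22.5 = 1698.

1698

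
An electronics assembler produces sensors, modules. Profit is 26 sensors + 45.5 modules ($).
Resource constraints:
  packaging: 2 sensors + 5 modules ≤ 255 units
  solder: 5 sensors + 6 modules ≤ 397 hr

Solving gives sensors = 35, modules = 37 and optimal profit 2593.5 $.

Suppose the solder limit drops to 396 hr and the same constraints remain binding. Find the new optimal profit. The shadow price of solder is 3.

2590.5

Δb = -1, so new z* = 2593.5 + (3)·(-1) = 2593.5 − 3 = 2590.5.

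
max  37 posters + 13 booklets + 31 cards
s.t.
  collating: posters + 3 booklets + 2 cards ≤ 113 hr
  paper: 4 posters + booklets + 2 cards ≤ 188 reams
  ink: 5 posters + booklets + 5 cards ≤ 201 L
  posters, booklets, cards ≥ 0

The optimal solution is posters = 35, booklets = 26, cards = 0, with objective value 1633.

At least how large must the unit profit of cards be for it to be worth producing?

39

Binding: collating and ink. Non-binding: paper (22 unused).
Slack constraints have shadow price 0 (complementary slackness).
Dual feasibility on the basic columns requires 1·y_collating + 5·y_ink = 37, 3·y_collating + 1·y_ink = 13.
Solving: y_collating = 2, y_ink = 7.
cards enters the basis when its profit ≥ yᵀa₃ = 2·2 + 7·5 = 39.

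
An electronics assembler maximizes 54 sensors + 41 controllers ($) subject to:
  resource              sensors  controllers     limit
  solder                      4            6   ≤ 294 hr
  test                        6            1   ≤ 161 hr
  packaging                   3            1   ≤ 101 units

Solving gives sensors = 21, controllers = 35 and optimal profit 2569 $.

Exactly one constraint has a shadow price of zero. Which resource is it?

solder: 294/294 (binding)
test: 161/161 (binding)
packaging: 98/101 (slack 3)
By complementary slackness, a constraint with positive slack has shadow price 0 → packaging.

packaging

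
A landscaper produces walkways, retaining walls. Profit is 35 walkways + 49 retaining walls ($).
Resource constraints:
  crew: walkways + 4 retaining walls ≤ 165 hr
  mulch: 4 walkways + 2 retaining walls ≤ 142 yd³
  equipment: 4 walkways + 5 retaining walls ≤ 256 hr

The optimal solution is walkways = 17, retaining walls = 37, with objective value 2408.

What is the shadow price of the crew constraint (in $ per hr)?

9

Binding: crew and mulch. Non-binding: equipment (3 unused).
Slack constraints have shadow price 0 (complementary slackness).
The binding rows give the dual system: 1·y_crew + 4·y_mulch = 35 and 4·y_crew + 2·y_mulch = 49.
Solving: y_crew = 9, y_mulch = 6.5.
Shadow price of crew = 9.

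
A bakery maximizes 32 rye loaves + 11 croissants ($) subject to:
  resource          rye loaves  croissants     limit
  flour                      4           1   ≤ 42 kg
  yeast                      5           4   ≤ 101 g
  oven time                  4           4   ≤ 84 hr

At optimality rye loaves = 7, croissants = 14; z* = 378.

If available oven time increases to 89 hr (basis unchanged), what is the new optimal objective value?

Binding: flour and oven time. Non-binding: yeast (10 unused).
Slack constraints have shadow price 0 (complementary slackness).
Dual feasibility on the basic columns requires 4·y_flour + 4·y_oven time = 32, 1·y_flour + 4·y_oven time = 11.
This yields shadow prices y_flour = 7, y_oven time = 1.
Δz = y_oven time·Δb = 1 × (5) = 5, so new z* = 378 + 5 = 383.

383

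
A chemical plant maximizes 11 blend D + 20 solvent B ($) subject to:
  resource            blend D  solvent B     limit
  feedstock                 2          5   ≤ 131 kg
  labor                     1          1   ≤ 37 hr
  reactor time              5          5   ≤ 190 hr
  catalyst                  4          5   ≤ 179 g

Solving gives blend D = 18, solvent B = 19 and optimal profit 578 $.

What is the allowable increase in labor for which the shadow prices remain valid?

Binding constraints: feedstock, labor. The basis is B = [[2,5],[1,1]] with det -3.
Per unit increase in labor, x* moves by d = (1.6667, -0.6667).
The basis stays optimal until reactor time becomes binding; allowable increase = 1 hr.

1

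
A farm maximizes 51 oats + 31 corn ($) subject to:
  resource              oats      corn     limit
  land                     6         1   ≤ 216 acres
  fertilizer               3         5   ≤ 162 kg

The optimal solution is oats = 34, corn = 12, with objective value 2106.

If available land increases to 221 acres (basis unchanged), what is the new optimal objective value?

Check each constraint at x*: land 216/216 (tight); fertilizer 162/162 (tight).
Dual feasibility on the basic columns requires 6·y_land + 3·y_fertilizer = 51, 1·y_land + 5·y_fertilizer = 31.
Solving: y_land = 6, y_fertilizer = 5.
Δz = y_land·Δb = 6 × (5) = 30, so new z* = 2106 + 30 = 2136.

2136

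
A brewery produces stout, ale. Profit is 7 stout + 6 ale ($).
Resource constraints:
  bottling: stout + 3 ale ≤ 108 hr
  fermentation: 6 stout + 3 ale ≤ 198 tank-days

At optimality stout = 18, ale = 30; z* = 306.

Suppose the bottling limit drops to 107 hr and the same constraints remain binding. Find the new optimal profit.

305

Check each constraint at x*: bottling 108/108 (tight); fermentation 198/198 (tight).
From A_Bᵀ y = c: 1·y_bottling + 6·y_fermentation = 7; 3·y_bottling + 3·y_fermentation = 6.
→ y_bottling = 1 and y_fermentation = 1.
Δz = y_bottling·Δb = 1 × (-1) = -1, so new z* = 306 − 1 = 305.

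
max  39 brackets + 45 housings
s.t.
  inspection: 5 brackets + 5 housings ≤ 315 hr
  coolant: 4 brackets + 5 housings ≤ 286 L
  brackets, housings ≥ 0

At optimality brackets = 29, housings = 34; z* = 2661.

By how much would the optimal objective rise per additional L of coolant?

At the optimum: inspection uses 315 of 315 (binding); coolant uses 286 of 286 (binding).
From A_Bᵀ y = c: 5·y_inspection + 4·y_coolant = 39; 5·y_inspection + 5·y_coolant = 45.
This yields shadow prices y_inspection = 3, y_coolant = 6.
Shadow price of coolant = 6.

6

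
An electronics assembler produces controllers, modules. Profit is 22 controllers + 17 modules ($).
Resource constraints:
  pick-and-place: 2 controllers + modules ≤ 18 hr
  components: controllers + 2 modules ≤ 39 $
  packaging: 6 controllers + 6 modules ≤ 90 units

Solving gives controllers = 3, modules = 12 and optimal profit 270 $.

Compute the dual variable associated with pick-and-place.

Binding: pick-and-place and packaging. Non-binding: components (12 unused).
Slack constraints have shadow price 0 (complementary slackness).
From A_Bᵀ y = c: 2·y_pick-and-place + 6·y_packaging = 22; 1·y_pick-and-place + 6·y_packaging = 17.
This yields shadow prices y_pick-and-place = 5, y_packaging = 2.
Shadow price of pick-and-place = 5.

5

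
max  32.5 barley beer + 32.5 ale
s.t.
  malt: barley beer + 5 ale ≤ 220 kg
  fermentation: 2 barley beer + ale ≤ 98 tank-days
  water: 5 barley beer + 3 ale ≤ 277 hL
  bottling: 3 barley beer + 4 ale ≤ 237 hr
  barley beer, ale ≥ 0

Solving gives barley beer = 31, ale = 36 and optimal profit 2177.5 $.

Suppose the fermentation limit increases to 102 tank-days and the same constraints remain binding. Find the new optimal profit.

2203.5

Binding: fermentation and bottling. Non-binding: malt (9 unused), water (14 unused).
Slack constraints have shadow price 0 (complementary slackness).
The binding rows give the dual system: 2·y_fermentation + 3·y_bottling = 32.5 and 1·y_fermentation + 4·y_bottling = 32.5.
Solving: y_fermentation = 6.5, y_bottling = 6.5.
Δz = y_fermentation·Δb = 6.5 × (4) = 26, so new z* = 2177.5 + 26 = 2203.5.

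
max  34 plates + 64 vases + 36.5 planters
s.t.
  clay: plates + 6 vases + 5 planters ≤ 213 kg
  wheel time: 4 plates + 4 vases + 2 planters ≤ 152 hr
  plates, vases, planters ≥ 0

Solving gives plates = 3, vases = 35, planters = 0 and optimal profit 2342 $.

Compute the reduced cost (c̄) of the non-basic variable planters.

-7.5

Both clay and wheel time are binding at x*.
Dual feasibility on the basic columns requires 1·y_clay + 4·y_wheel time = 34, 6·y_clay + 4·y_wheel time = 64.
This yields shadow prices y_clay = 6, y_wheel time = 7.
Reduced cost of planters: c₃ − yᵀa₃ = 36.5 − (6·5 + 7·2) = 36.5 − 44 = -7.5.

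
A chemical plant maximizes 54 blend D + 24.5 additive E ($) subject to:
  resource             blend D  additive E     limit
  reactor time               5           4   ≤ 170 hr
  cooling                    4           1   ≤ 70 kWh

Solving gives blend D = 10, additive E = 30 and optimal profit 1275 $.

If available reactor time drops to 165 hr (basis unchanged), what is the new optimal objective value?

At the optimum: reactor time uses 170 of 170 (binding); cooling uses 70 of 70 (binding).
Dual feasibility on the basic columns requires 5·y_reactor time + 4·y_cooling = 54, 4·y_reactor time + 1·y_cooling = 24.5.
→ y_reactor time = 4 and y_cooling = 8.5.
Δz = y_reactor time·Δb = 4 × (-5) = -20, so new z* = 1275 − 20 = 1255.

1255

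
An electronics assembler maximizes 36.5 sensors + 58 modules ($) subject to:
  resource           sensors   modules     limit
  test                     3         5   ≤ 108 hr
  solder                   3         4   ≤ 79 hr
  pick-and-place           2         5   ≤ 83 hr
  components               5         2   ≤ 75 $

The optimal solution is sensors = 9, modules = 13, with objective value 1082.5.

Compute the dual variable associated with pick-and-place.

Binding: solder and pick-and-place. Non-binding: test (16 unused), components (4 unused).
Since test, components are not tight, their duals are 0.
The binding rows give the dual system: 3·y_solder + 2·y_pick-and-place = 36.5 and 4·y_solder + 5·y_pick-and-place = 58.
Solving: y_solder = 9.5, y_pick-and-place = 4.
Shadow price of pick-and-place = 4.

4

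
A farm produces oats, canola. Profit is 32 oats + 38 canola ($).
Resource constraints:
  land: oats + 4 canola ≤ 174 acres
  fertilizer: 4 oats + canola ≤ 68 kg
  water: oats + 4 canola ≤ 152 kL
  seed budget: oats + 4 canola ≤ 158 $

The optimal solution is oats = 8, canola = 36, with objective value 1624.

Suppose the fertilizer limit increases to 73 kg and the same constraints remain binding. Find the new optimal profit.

At the optimum: land uses 152 of 174 (slack = 22); fertilizer uses 68 of 68 (binding); water uses 152 of 152 (binding); seed budget uses 152 of 158 (slack = 6).
Since land, seed budget are not tight, their duals are 0.
The binding rows give the dual system: 4·y_fertilizer + 1·y_water = 32 and 1·y_fertilizer + 4·y_water = 38.
→ y_fertilizer = 6 and y_water = 8.
Δz = y_fertilizer·Δb = 6 × (5) = 30, so new z* = 1624 + 30 = 1654.

1654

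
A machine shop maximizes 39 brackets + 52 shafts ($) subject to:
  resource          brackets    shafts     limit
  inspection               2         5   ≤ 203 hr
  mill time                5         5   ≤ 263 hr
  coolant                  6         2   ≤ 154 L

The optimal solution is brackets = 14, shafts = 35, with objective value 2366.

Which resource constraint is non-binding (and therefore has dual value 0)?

mill time

inspection: 203/203 (binding)
mill time: 245/263 (slack 18)
coolant: 154/154 (binding)
By complementary slackness, a constraint with positive slack has shadow price 0 → mill time.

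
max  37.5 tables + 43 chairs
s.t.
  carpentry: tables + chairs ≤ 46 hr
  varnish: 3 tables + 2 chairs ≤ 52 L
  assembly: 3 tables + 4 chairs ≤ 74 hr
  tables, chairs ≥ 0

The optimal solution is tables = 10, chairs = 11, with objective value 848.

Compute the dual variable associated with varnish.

3.5

Check each constraint at x*: carpentry 21/46 (slack 25); varnish 52/52 (tight); assembly 74/74 (tight).
Slack constraints have shadow price 0 (complementary slackness).
The binding rows give the dual system: 3·y_varnish + 3·y_assembly = 37.5 and 2·y_varnish + 4·y_assembly = 43.
This yields shadow prices y_varnish = 3.5, y_assembly = 9.
Shadow price of varnish = 3.5.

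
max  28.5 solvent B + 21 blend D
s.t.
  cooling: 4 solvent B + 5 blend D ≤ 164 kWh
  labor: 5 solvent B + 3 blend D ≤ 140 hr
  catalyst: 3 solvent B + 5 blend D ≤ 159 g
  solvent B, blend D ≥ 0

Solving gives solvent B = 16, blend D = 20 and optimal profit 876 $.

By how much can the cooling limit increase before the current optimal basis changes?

Binding constraints: cooling, labor. The basis is B = [[4,5],[5,3]] with det -13.
Per unit increase in cooling, x* moves by d = (-0.2308, 0.3846).
The basis stays optimal until catalyst becomes binding; allowable increase = 8.9375 kWh.

8.9375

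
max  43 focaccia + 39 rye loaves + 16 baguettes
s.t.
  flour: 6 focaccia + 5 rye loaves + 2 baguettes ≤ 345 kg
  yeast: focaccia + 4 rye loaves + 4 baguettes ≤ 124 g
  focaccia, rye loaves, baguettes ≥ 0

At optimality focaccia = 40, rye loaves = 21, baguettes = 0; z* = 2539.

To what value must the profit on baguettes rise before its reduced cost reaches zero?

Check each constraint at x*: flour 345/345 (tight); yeast 124/124 (tight).
The binding rows give the dual system: 6·y_flour + 1·y_yeast = 43 and 5·y_flour + 4·y_yeast = 39.
This yields shadow prices y_flour = 7, y_yeast = 1.
baguettes enters the basis when its profit ≥ yᵀa₃ = 7·2 + 1·4 = 18.

18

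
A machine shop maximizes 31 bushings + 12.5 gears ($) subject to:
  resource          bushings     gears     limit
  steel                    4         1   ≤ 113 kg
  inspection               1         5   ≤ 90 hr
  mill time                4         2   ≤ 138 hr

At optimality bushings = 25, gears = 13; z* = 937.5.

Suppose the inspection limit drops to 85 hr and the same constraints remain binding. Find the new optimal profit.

Binding: steel and inspection. Non-binding: mill time (12 unused).
Slack constraints have shadow price 0 (complementary slackness).
Dual feasibility on the basic columns requires 4·y_steel + 1·y_inspection = 31, 1·y_steel + 5·y_inspection = 12.5.
This yields shadow prices y_steel = 7.5, y_inspection = 1.
Δz = y_inspection·Δb = 1 × (-5) = -5, so new z* = 937.5 − 5 = 932.5.

932.5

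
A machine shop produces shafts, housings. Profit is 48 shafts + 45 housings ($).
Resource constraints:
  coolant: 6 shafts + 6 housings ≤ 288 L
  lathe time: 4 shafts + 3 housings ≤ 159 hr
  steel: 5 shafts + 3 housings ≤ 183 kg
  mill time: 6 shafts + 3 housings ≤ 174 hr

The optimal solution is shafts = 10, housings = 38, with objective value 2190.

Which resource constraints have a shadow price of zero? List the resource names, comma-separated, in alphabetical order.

coolant: 288/288 (binding)
lathe time: 154/159 (slack 5)
steel: 164/183 (slack 19)
mill time: 174/174 (binding)
By complementary slackness, a constraint with positive slack has shadow price 0 → lathe time, steel.

lathe time, steel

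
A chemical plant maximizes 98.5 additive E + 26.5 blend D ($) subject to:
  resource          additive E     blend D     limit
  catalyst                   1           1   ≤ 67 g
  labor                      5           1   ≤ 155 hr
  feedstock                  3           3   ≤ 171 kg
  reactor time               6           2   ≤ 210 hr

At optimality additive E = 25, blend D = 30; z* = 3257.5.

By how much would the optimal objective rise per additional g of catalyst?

Binding: labor and reactor time. Non-binding: catalyst (12 unused), feedstock (6 unused).
Since catalyst, feedstock are not tight, their duals are 0.
The binding rows give the dual system: 5·y_labor + 6·y_reactor time = 98.5 and 1·y_labor + 2·y_reactor time = 26.5.
Solving: y_labor = 9.5, y_reactor time = 8.5.
Shadow price of catalyst = 0.

0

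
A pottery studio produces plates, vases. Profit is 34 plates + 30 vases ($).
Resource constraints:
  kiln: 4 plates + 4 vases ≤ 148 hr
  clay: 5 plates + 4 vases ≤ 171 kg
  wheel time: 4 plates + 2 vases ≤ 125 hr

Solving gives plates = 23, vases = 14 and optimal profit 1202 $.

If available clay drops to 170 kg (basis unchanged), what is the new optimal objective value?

1198

Binding: kiln and clay. Non-binding: wheel time (5 unused).
By complementary slackness, y = 0 for the non-binding constraint.
Dual feasibility on the basic columns requires 4·y_kiln + 5·y_clay = 34, 4·y_kiln + 4·y_clay = 30.
→ y_kiln = 3.5 and y_clay = 4.
Δz = y_clay·Δb = 4 × (-1) = -4, so new z* = 1202 − 4 = 1198.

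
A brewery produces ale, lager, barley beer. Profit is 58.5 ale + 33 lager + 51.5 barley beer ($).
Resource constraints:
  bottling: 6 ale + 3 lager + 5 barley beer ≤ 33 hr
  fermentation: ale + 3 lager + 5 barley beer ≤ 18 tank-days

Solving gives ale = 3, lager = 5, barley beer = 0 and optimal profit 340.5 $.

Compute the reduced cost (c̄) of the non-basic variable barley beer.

-3.5

At the optimum: bottling uses 33 of 33 (binding); fermentation uses 18 of 18 (binding).
From A_Bᵀ y = c: 6·y_bottling + 1·y_fermentation = 58.5; 3·y_bottling + 3·y_fermentation = 33.
Solving: y_bottling = 9.5, y_fermentation = 1.5.
Reduced cost of barley beer: c₃ − yᵀa₃ = 51.5 − (9.5·5 + 1.5·5) = 51.5 − 55 = -3.5.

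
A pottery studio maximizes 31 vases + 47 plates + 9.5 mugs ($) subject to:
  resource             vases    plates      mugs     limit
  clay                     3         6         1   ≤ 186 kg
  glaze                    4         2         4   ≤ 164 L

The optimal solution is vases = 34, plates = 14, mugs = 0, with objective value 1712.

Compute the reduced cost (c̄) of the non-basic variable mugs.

-7.5

Check each constraint at x*: clay 186/186 (tight); glaze 164/164 (tight).
From A_Bᵀ y = c: 3·y_clay + 4·y_glaze = 31; 6·y_clay + 2·y_glaze = 47.
→ y_clay = 7 and y_glaze = 2.5.
Reduced cost of mugs: c₃ − yᵀa₃ = 9.5 − (7·1 + 2.5·4) = 9.5 − 17 = -7.5.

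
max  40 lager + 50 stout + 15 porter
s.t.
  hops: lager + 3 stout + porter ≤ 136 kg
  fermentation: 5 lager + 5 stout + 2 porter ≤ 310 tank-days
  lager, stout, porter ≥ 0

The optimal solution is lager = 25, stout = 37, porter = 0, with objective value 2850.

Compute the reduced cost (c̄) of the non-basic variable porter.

Both hops and fermentation are binding at x*.
From A_Bᵀ y = c: 1·y_hops + 5·y_fermentation = 40; 3·y_hops + 5·y_fermentation = 50.
This yields shadow prices y_hops = 5, y_fermentation = 7.
Reduced cost of porter: c₃ − yᵀa₃ = 15 − (5·1 + 7·2) = 15 − 19 = -4.

-4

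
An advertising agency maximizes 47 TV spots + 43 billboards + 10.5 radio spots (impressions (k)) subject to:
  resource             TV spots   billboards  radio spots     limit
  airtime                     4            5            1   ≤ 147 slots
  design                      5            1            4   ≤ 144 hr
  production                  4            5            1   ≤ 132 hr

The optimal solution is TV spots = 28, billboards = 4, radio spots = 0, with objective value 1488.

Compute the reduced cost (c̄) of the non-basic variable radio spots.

Check each constraint at x*: airtime 132/147 (slack 15); design 144/144 (tight); production 132/132 (tight).
Since airtime is not tight, its dual is 0.
Dual feasibility on the basic columns requires 5·y_design + 4·y_production = 47, 1·y_design + 5·y_production = 43.
This yields shadow prices y_design = 3, y_production = 8.
Reduced cost of radio spots: c₃ − yᵀa₃ = 10.5 − (3·4 + 8·1) = 10.5 − 20 = -9.5.

-9.5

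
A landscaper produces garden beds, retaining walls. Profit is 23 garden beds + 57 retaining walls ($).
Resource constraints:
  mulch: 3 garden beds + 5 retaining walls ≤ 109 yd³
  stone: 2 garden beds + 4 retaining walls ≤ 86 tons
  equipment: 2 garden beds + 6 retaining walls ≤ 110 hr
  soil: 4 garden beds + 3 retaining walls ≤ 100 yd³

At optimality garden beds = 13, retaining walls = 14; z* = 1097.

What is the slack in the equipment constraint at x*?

0

equipment used = 2·13 + 6·14 = 110; slack = 110 − 110 = 0.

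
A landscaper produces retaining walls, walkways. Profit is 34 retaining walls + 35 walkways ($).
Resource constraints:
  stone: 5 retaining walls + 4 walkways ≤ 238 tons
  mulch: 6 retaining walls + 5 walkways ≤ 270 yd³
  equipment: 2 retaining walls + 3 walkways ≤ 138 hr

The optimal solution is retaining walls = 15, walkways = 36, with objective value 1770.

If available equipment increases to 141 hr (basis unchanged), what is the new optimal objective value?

1785

Check each constraint at x*: stone 219/238 (slack 19); mulch 270/270 (tight); equipment 138/138 (tight).
Since stone is not tight, its dual is 0.
From A_Bᵀ y = c: 6·y_mulch + 2·y_equipment = 34; 5·y_mulch + 3·y_equipment = 35.
→ y_mulch = 4 and y_equipment = 5.
Δz = y_equipment·Δb = 5 × (3) = 15, so new z* = 1770 + 15 = 1785.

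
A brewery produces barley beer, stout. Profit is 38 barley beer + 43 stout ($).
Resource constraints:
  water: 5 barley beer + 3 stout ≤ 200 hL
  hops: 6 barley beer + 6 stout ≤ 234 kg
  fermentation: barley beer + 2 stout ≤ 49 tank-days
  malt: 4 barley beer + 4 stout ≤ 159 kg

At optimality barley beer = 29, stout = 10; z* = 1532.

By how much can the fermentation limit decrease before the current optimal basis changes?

10

Binding constraints: hops, fermentation. The basis is B = [[6,6],[1,2]] with det 6.
Per unit decrease in fermentation, x* moves by d = (1, -1).
The basis stays optimal until stout reaches 0; allowable decrease = 10 tank-days.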